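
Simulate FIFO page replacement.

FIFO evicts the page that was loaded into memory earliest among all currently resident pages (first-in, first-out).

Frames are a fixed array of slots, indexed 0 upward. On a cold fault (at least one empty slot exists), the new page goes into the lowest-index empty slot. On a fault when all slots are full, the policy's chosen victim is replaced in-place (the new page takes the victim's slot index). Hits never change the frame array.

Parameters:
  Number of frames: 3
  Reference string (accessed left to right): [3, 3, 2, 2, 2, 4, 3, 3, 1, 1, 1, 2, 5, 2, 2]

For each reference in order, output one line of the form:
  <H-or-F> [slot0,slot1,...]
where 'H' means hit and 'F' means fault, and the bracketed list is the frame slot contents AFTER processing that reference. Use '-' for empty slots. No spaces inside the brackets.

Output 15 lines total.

F [3,-,-]
H [3,-,-]
F [3,2,-]
H [3,2,-]
H [3,2,-]
F [3,2,4]
H [3,2,4]
H [3,2,4]
F [1,2,4]
H [1,2,4]
H [1,2,4]
H [1,2,4]
F [1,5,4]
F [1,5,2]
H [1,5,2]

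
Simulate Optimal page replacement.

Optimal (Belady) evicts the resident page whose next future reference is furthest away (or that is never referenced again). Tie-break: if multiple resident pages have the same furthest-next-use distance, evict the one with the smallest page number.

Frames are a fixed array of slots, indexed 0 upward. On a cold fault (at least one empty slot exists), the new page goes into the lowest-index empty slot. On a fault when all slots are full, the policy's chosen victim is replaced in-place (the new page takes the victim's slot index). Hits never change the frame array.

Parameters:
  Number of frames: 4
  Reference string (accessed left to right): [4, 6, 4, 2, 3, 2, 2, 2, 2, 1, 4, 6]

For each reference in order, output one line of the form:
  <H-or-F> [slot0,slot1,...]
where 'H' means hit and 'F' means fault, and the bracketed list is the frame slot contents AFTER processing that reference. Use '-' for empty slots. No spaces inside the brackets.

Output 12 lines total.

F [4,-,-,-]
F [4,6,-,-]
H [4,6,-,-]
F [4,6,2,-]
F [4,6,2,3]
H [4,6,2,3]
H [4,6,2,3]
H [4,6,2,3]
H [4,6,2,3]
F [4,6,1,3]
H [4,6,1,3]
H [4,6,1,3]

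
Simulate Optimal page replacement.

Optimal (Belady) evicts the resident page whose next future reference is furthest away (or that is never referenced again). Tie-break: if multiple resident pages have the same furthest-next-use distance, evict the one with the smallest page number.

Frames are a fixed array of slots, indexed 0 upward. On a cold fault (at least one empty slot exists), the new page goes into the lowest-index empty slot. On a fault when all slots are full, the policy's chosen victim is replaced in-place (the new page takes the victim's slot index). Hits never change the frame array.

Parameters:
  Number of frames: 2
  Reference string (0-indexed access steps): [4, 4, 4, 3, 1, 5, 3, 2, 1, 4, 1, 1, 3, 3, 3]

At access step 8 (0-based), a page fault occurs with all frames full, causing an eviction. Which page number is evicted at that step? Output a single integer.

Step 0: ref 4 -> FAULT, frames=[4,-]
Step 1: ref 4 -> HIT, frames=[4,-]
Step 2: ref 4 -> HIT, frames=[4,-]
Step 3: ref 3 -> FAULT, frames=[4,3]
Step 4: ref 1 -> FAULT, evict 4, frames=[1,3]
Step 5: ref 5 -> FAULT, evict 1, frames=[5,3]
Step 6: ref 3 -> HIT, frames=[5,3]
Step 7: ref 2 -> FAULT, evict 5, frames=[2,3]
Step 8: ref 1 -> FAULT, evict 2, frames=[1,3]
At step 8: evicted page 2

Answer: 2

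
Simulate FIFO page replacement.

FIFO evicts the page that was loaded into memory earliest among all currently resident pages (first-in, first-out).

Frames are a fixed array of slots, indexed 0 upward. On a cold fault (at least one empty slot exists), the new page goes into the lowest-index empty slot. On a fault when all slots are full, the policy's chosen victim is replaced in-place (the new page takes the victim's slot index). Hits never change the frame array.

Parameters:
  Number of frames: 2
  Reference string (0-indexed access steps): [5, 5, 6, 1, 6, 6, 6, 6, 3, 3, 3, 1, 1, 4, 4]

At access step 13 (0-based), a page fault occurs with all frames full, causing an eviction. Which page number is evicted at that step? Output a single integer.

Answer: 1

Derivation:
Step 0: ref 5 -> FAULT, frames=[5,-]
Step 1: ref 5 -> HIT, frames=[5,-]
Step 2: ref 6 -> FAULT, frames=[5,6]
Step 3: ref 1 -> FAULT, evict 5, frames=[1,6]
Step 4: ref 6 -> HIT, frames=[1,6]
Step 5: ref 6 -> HIT, frames=[1,6]
Step 6: ref 6 -> HIT, frames=[1,6]
Step 7: ref 6 -> HIT, frames=[1,6]
Step 8: ref 3 -> FAULT, evict 6, frames=[1,3]
Step 9: ref 3 -> HIT, frames=[1,3]
Step 10: ref 3 -> HIT, frames=[1,3]
Step 11: ref 1 -> HIT, frames=[1,3]
Step 12: ref 1 -> HIT, frames=[1,3]
Step 13: ref 4 -> FAULT, evict 1, frames=[4,3]
At step 13: evicted page 1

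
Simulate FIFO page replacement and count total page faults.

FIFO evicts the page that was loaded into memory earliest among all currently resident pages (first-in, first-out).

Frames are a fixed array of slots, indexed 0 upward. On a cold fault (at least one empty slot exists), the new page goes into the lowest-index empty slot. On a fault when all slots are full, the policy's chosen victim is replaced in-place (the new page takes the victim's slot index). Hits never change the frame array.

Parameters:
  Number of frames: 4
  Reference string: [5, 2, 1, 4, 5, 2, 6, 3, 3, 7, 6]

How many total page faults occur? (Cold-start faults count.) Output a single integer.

Step 0: ref 5 → FAULT, frames=[5,-,-,-]
Step 1: ref 2 → FAULT, frames=[5,2,-,-]
Step 2: ref 1 → FAULT, frames=[5,2,1,-]
Step 3: ref 4 → FAULT, frames=[5,2,1,4]
Step 4: ref 5 → HIT, frames=[5,2,1,4]
Step 5: ref 2 → HIT, frames=[5,2,1,4]
Step 6: ref 6 → FAULT (evict 5), frames=[6,2,1,4]
Step 7: ref 3 → FAULT (evict 2), frames=[6,3,1,4]
Step 8: ref 3 → HIT, frames=[6,3,1,4]
Step 9: ref 7 → FAULT (evict 1), frames=[6,3,7,4]
Step 10: ref 6 → HIT, frames=[6,3,7,4]
Total faults: 7

Answer: 7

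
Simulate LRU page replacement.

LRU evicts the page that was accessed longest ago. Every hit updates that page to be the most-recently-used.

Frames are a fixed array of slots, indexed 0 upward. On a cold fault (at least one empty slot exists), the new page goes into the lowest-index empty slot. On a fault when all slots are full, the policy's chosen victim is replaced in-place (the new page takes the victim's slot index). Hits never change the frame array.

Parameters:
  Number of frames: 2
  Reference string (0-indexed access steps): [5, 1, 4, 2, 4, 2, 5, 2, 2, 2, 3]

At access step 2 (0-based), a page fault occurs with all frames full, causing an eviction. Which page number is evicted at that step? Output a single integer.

Step 0: ref 5 -> FAULT, frames=[5,-]
Step 1: ref 1 -> FAULT, frames=[5,1]
Step 2: ref 4 -> FAULT, evict 5, frames=[4,1]
At step 2: evicted page 5

Answer: 5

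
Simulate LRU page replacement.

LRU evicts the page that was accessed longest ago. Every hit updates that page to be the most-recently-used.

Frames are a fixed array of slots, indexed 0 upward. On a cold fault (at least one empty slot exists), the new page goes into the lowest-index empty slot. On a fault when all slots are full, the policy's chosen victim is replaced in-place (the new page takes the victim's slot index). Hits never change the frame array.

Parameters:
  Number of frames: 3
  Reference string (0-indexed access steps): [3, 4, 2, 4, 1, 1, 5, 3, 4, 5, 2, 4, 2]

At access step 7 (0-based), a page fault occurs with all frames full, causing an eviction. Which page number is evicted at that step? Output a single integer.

Answer: 4

Derivation:
Step 0: ref 3 -> FAULT, frames=[3,-,-]
Step 1: ref 4 -> FAULT, frames=[3,4,-]
Step 2: ref 2 -> FAULT, frames=[3,4,2]
Step 3: ref 4 -> HIT, frames=[3,4,2]
Step 4: ref 1 -> FAULT, evict 3, frames=[1,4,2]
Step 5: ref 1 -> HIT, frames=[1,4,2]
Step 6: ref 5 -> FAULT, evict 2, frames=[1,4,5]
Step 7: ref 3 -> FAULT, evict 4, frames=[1,3,5]
At step 7: evicted page 4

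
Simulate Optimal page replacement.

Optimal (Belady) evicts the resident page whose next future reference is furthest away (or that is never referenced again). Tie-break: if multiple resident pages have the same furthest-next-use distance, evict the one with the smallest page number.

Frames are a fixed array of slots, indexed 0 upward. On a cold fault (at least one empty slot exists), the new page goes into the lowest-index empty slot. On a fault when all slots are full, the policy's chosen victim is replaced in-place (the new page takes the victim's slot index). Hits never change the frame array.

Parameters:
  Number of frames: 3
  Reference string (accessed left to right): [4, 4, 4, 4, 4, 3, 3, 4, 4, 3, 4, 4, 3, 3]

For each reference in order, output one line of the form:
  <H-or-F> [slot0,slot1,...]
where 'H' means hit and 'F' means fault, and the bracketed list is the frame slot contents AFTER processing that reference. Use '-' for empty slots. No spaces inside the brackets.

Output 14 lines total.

F [4,-,-]
H [4,-,-]
H [4,-,-]
H [4,-,-]
H [4,-,-]
F [4,3,-]
H [4,3,-]
H [4,3,-]
H [4,3,-]
H [4,3,-]
H [4,3,-]
H [4,3,-]
H [4,3,-]
H [4,3,-]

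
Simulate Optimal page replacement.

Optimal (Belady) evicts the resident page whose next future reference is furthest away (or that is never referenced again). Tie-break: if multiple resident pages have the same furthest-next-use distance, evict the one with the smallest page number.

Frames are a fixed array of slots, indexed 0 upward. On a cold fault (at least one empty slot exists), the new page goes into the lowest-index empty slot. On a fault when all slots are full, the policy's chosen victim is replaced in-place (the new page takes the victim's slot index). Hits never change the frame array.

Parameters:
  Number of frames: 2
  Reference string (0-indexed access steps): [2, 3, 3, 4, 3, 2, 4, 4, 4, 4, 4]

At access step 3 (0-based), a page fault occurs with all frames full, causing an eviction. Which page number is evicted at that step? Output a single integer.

Step 0: ref 2 -> FAULT, frames=[2,-]
Step 1: ref 3 -> FAULT, frames=[2,3]
Step 2: ref 3 -> HIT, frames=[2,3]
Step 3: ref 4 -> FAULT, evict 2, frames=[4,3]
At step 3: evicted page 2

Answer: 2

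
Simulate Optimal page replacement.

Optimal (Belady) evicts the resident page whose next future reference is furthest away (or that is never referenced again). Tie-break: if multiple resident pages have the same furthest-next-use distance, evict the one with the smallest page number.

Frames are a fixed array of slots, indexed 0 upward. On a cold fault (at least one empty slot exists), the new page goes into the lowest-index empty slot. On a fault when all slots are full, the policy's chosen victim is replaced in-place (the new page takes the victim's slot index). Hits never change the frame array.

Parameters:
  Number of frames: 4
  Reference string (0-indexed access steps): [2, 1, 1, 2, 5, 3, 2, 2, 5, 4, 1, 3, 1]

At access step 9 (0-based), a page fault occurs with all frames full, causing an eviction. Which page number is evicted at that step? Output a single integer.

Answer: 2

Derivation:
Step 0: ref 2 -> FAULT, frames=[2,-,-,-]
Step 1: ref 1 -> FAULT, frames=[2,1,-,-]
Step 2: ref 1 -> HIT, frames=[2,1,-,-]
Step 3: ref 2 -> HIT, frames=[2,1,-,-]
Step 4: ref 5 -> FAULT, frames=[2,1,5,-]
Step 5: ref 3 -> FAULT, frames=[2,1,5,3]
Step 6: ref 2 -> HIT, frames=[2,1,5,3]
Step 7: ref 2 -> HIT, frames=[2,1,5,3]
Step 8: ref 5 -> HIT, frames=[2,1,5,3]
Step 9: ref 4 -> FAULT, evict 2, frames=[4,1,5,3]
At step 9: evicted page 2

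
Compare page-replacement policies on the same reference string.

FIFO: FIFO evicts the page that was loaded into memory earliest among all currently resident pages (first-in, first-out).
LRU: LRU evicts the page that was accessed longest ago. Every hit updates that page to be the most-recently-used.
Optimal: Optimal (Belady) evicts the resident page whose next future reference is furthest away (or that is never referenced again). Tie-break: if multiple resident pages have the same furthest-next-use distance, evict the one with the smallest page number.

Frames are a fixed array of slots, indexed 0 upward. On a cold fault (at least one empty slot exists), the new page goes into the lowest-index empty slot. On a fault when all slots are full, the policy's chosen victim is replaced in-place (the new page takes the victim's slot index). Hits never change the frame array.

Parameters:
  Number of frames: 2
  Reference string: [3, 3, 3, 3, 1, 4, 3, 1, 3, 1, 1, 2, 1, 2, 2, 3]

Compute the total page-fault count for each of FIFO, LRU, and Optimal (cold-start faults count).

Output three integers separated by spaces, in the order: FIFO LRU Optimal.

--- FIFO ---
  step 0: ref 3 -> FAULT, frames=[3,-] (faults so far: 1)
  step 1: ref 3 -> HIT, frames=[3,-] (faults so far: 1)
  step 2: ref 3 -> HIT, frames=[3,-] (faults so far: 1)
  step 3: ref 3 -> HIT, frames=[3,-] (faults so far: 1)
  step 4: ref 1 -> FAULT, frames=[3,1] (faults so far: 2)
  step 5: ref 4 -> FAULT, evict 3, frames=[4,1] (faults so far: 3)
  step 6: ref 3 -> FAULT, evict 1, frames=[4,3] (faults so far: 4)
  step 7: ref 1 -> FAULT, evict 4, frames=[1,3] (faults so far: 5)
  step 8: ref 3 -> HIT, frames=[1,3] (faults so far: 5)
  step 9: ref 1 -> HIT, frames=[1,3] (faults so far: 5)
  step 10: ref 1 -> HIT, frames=[1,3] (faults so far: 5)
  step 11: ref 2 -> FAULT, evict 3, frames=[1,2] (faults so far: 6)
  step 12: ref 1 -> HIT, frames=[1,2] (faults so far: 6)
  step 13: ref 2 -> HIT, frames=[1,2] (faults so far: 6)
  step 14: ref 2 -> HIT, frames=[1,2] (faults so far: 6)
  step 15: ref 3 -> FAULT, evict 1, frames=[3,2] (faults so far: 7)
  FIFO total faults: 7
--- LRU ---
  step 0: ref 3 -> FAULT, frames=[3,-] (faults so far: 1)
  step 1: ref 3 -> HIT, frames=[3,-] (faults so far: 1)
  step 2: ref 3 -> HIT, frames=[3,-] (faults so far: 1)
  step 3: ref 3 -> HIT, frames=[3,-] (faults so far: 1)
  step 4: ref 1 -> FAULT, frames=[3,1] (faults so far: 2)
  step 5: ref 4 -> FAULT, evict 3, frames=[4,1] (faults so far: 3)
  step 6: ref 3 -> FAULT, evict 1, frames=[4,3] (faults so far: 4)
  step 7: ref 1 -> FAULT, evict 4, frames=[1,3] (faults so far: 5)
  step 8: ref 3 -> HIT, frames=[1,3] (faults so far: 5)
  step 9: ref 1 -> HIT, frames=[1,3] (faults so far: 5)
  step 10: ref 1 -> HIT, frames=[1,3] (faults so far: 5)
  step 11: ref 2 -> FAULT, evict 3, frames=[1,2] (faults so far: 6)
  step 12: ref 1 -> HIT, frames=[1,2] (faults so far: 6)
  step 13: ref 2 -> HIT, frames=[1,2] (faults so far: 6)
  step 14: ref 2 -> HIT, frames=[1,2] (faults so far: 6)
  step 15: ref 3 -> FAULT, evict 1, frames=[3,2] (faults so far: 7)
  LRU total faults: 7
--- Optimal ---
  step 0: ref 3 -> FAULT, frames=[3,-] (faults so far: 1)
  step 1: ref 3 -> HIT, frames=[3,-] (faults so far: 1)
  step 2: ref 3 -> HIT, frames=[3,-] (faults so far: 1)
  step 3: ref 3 -> HIT, frames=[3,-] (faults so far: 1)
  step 4: ref 1 -> FAULT, frames=[3,1] (faults so far: 2)
  step 5: ref 4 -> FAULT, evict 1, frames=[3,4] (faults so far: 3)
  step 6: ref 3 -> HIT, frames=[3,4] (faults so far: 3)
  step 7: ref 1 -> FAULT, evict 4, frames=[3,1] (faults so far: 4)
  step 8: ref 3 -> HIT, frames=[3,1] (faults so far: 4)
  step 9: ref 1 -> HIT, frames=[3,1] (faults so far: 4)
  step 10: ref 1 -> HIT, frames=[3,1] (faults so far: 4)
  step 11: ref 2 -> FAULT, evict 3, frames=[2,1] (faults so far: 5)
  step 12: ref 1 -> HIT, frames=[2,1] (faults so far: 5)
  step 13: ref 2 -> HIT, frames=[2,1] (faults so far: 5)
  step 14: ref 2 -> HIT, frames=[2,1] (faults so far: 5)
  step 15: ref 3 -> FAULT, evict 1, frames=[2,3] (faults so far: 6)
  Optimal total faults: 6

Answer: 7 7 6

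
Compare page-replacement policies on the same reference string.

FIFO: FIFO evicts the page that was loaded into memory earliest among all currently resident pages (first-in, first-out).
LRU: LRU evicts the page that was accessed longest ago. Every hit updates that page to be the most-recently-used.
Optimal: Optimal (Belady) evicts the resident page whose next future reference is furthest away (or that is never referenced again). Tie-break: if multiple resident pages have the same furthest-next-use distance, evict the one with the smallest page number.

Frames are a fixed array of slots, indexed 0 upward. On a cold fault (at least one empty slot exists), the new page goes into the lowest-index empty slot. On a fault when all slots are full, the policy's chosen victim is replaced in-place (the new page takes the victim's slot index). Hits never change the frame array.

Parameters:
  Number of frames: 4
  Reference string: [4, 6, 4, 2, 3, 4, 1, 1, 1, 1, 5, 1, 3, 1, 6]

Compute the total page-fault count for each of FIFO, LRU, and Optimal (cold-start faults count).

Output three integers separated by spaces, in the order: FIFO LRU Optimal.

--- FIFO ---
  step 0: ref 4 -> FAULT, frames=[4,-,-,-] (faults so far: 1)
  step 1: ref 6 -> FAULT, frames=[4,6,-,-] (faults so far: 2)
  step 2: ref 4 -> HIT, frames=[4,6,-,-] (faults so far: 2)
  step 3: ref 2 -> FAULT, frames=[4,6,2,-] (faults so far: 3)
  step 4: ref 3 -> FAULT, frames=[4,6,2,3] (faults so far: 4)
  step 5: ref 4 -> HIT, frames=[4,6,2,3] (faults so far: 4)
  step 6: ref 1 -> FAULT, evict 4, frames=[1,6,2,3] (faults so far: 5)
  step 7: ref 1 -> HIT, frames=[1,6,2,3] (faults so far: 5)
  step 8: ref 1 -> HIT, frames=[1,6,2,3] (faults so far: 5)
  step 9: ref 1 -> HIT, frames=[1,6,2,3] (faults so far: 5)
  step 10: ref 5 -> FAULT, evict 6, frames=[1,5,2,3] (faults so far: 6)
  step 11: ref 1 -> HIT, frames=[1,5,2,3] (faults so far: 6)
  step 12: ref 3 -> HIT, frames=[1,5,2,3] (faults so far: 6)
  step 13: ref 1 -> HIT, frames=[1,5,2,3] (faults so far: 6)
  step 14: ref 6 -> FAULT, evict 2, frames=[1,5,6,3] (faults so far: 7)
  FIFO total faults: 7
--- LRU ---
  step 0: ref 4 -> FAULT, frames=[4,-,-,-] (faults so far: 1)
  step 1: ref 6 -> FAULT, frames=[4,6,-,-] (faults so far: 2)
  step 2: ref 4 -> HIT, frames=[4,6,-,-] (faults so far: 2)
  step 3: ref 2 -> FAULT, frames=[4,6,2,-] (faults so far: 3)
  step 4: ref 3 -> FAULT, frames=[4,6,2,3] (faults so far: 4)
  step 5: ref 4 -> HIT, frames=[4,6,2,3] (faults so far: 4)
  step 6: ref 1 -> FAULT, evict 6, frames=[4,1,2,3] (faults so far: 5)
  step 7: ref 1 -> HIT, frames=[4,1,2,3] (faults so far: 5)
  step 8: ref 1 -> HIT, frames=[4,1,2,3] (faults so far: 5)
  step 9: ref 1 -> HIT, frames=[4,1,2,3] (faults so far: 5)
  step 10: ref 5 -> FAULT, evict 2, frames=[4,1,5,3] (faults so far: 6)
  step 11: ref 1 -> HIT, frames=[4,1,5,3] (faults so far: 6)
  step 12: ref 3 -> HIT, frames=[4,1,5,3] (faults so far: 6)
  step 13: ref 1 -> HIT, frames=[4,1,5,3] (faults so far: 6)
  step 14: ref 6 -> FAULT, evict 4, frames=[6,1,5,3] (faults so far: 7)
  LRU total faults: 7
--- Optimal ---
  step 0: ref 4 -> FAULT, frames=[4,-,-,-] (faults so far: 1)
  step 1: ref 6 -> FAULT, frames=[4,6,-,-] (faults so far: 2)
  step 2: ref 4 -> HIT, frames=[4,6,-,-] (faults so far: 2)
  step 3: ref 2 -> FAULT, frames=[4,6,2,-] (faults so far: 3)
  step 4: ref 3 -> FAULT, frames=[4,6,2,3] (faults so far: 4)
  step 5: ref 4 -> HIT, frames=[4,6,2,3] (faults so far: 4)
  step 6: ref 1 -> FAULT, evict 2, frames=[4,6,1,3] (faults so far: 5)
  step 7: ref 1 -> HIT, frames=[4,6,1,3] (faults so far: 5)
  step 8: ref 1 -> HIT, frames=[4,6,1,3] (faults so far: 5)
  step 9: ref 1 -> HIT, frames=[4,6,1,3] (faults so far: 5)
  step 10: ref 5 -> FAULT, evict 4, frames=[5,6,1,3] (faults so far: 6)
  step 11: ref 1 -> HIT, frames=[5,6,1,3] (faults so far: 6)
  step 12: ref 3 -> HIT, frames=[5,6,1,3] (faults so far: 6)
  step 13: ref 1 -> HIT, frames=[5,6,1,3] (faults so far: 6)
  step 14: ref 6 -> HIT, frames=[5,6,1,3] (faults so far: 6)
  Optimal total faults: 6

Answer: 7 7 6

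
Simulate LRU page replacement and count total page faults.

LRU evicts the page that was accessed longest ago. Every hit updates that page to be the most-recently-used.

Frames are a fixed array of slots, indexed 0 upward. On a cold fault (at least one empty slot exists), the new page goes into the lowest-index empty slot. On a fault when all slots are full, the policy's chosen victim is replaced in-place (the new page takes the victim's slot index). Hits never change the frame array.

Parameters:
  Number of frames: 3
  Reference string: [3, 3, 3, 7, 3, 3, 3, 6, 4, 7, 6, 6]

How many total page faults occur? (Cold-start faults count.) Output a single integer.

Step 0: ref 3 → FAULT, frames=[3,-,-]
Step 1: ref 3 → HIT, frames=[3,-,-]
Step 2: ref 3 → HIT, frames=[3,-,-]
Step 3: ref 7 → FAULT, frames=[3,7,-]
Step 4: ref 3 → HIT, frames=[3,7,-]
Step 5: ref 3 → HIT, frames=[3,7,-]
Step 6: ref 3 → HIT, frames=[3,7,-]
Step 7: ref 6 → FAULT, frames=[3,7,6]
Step 8: ref 4 → FAULT (evict 7), frames=[3,4,6]
Step 9: ref 7 → FAULT (evict 3), frames=[7,4,6]
Step 10: ref 6 → HIT, frames=[7,4,6]
Step 11: ref 6 → HIT, frames=[7,4,6]
Total faults: 5

Answer: 5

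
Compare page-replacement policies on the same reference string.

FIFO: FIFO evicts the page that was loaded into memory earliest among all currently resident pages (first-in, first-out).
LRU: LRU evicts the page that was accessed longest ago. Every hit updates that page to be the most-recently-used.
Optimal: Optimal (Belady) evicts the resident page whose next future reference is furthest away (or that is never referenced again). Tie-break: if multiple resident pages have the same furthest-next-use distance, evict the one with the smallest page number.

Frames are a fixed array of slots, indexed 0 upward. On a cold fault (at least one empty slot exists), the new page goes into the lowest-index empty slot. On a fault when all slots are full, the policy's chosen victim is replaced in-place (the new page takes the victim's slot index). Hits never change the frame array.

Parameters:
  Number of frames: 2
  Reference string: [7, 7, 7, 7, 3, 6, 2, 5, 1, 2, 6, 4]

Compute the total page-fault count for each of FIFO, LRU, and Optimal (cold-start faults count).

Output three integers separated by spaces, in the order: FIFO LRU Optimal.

--- FIFO ---
  step 0: ref 7 -> FAULT, frames=[7,-] (faults so far: 1)
  step 1: ref 7 -> HIT, frames=[7,-] (faults so far: 1)
  step 2: ref 7 -> HIT, frames=[7,-] (faults so far: 1)
  step 3: ref 7 -> HIT, frames=[7,-] (faults so far: 1)
  step 4: ref 3 -> FAULT, frames=[7,3] (faults so far: 2)
  step 5: ref 6 -> FAULT, evict 7, frames=[6,3] (faults so far: 3)
  step 6: ref 2 -> FAULT, evict 3, frames=[6,2] (faults so far: 4)
  step 7: ref 5 -> FAULT, evict 6, frames=[5,2] (faults so far: 5)
  step 8: ref 1 -> FAULT, evict 2, frames=[5,1] (faults so far: 6)
  step 9: ref 2 -> FAULT, evict 5, frames=[2,1] (faults so far: 7)
  step 10: ref 6 -> FAULT, evict 1, frames=[2,6] (faults so far: 8)
  step 11: ref 4 -> FAULT, evict 2, frames=[4,6] (faults so far: 9)
  FIFO total faults: 9
--- LRU ---
  step 0: ref 7 -> FAULT, frames=[7,-] (faults so far: 1)
  step 1: ref 7 -> HIT, frames=[7,-] (faults so far: 1)
  step 2: ref 7 -> HIT, frames=[7,-] (faults so far: 1)
  step 3: ref 7 -> HIT, frames=[7,-] (faults so far: 1)
  step 4: ref 3 -> FAULT, frames=[7,3] (faults so far: 2)
  step 5: ref 6 -> FAULT, evict 7, frames=[6,3] (faults so far: 3)
  step 6: ref 2 -> FAULT, evict 3, frames=[6,2] (faults so far: 4)
  step 7: ref 5 -> FAULT, evict 6, frames=[5,2] (faults so far: 5)
  step 8: ref 1 -> FAULT, evict 2, frames=[5,1] (faults so far: 6)
  step 9: ref 2 -> FAULT, evict 5, frames=[2,1] (faults so far: 7)
  step 10: ref 6 -> FAULT, evict 1, frames=[2,6] (faults so far: 8)
  step 11: ref 4 -> FAULT, evict 2, frames=[4,6] (faults so far: 9)
  LRU total faults: 9
--- Optimal ---
  step 0: ref 7 -> FAULT, frames=[7,-] (faults so far: 1)
  step 1: ref 7 -> HIT, frames=[7,-] (faults so far: 1)
  step 2: ref 7 -> HIT, frames=[7,-] (faults so far: 1)
  step 3: ref 7 -> HIT, frames=[7,-] (faults so far: 1)
  step 4: ref 3 -> FAULT, frames=[7,3] (faults so far: 2)
  step 5: ref 6 -> FAULT, evict 3, frames=[7,6] (faults so far: 3)
  step 6: ref 2 -> FAULT, evict 7, frames=[2,6] (faults so far: 4)
  step 7: ref 5 -> FAULT, evict 6, frames=[2,5] (faults so far: 5)
  step 8: ref 1 -> FAULT, evict 5, frames=[2,1] (faults so far: 6)
  step 9: ref 2 -> HIT, frames=[2,1] (faults so far: 6)
  step 10: ref 6 -> FAULT, evict 1, frames=[2,6] (faults so far: 7)
  step 11: ref 4 -> FAULT, evict 2, frames=[4,6] (faults so far: 8)
  Optimal total faults: 8

Answer: 9 9 8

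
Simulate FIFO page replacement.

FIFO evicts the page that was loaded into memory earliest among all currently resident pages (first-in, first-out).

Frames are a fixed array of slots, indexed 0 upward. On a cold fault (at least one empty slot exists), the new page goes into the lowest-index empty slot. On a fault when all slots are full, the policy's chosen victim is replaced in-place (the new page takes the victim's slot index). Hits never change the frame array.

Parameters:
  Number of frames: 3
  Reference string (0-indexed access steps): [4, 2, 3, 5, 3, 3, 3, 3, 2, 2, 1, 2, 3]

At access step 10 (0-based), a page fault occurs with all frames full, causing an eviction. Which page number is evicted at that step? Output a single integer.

Answer: 2

Derivation:
Step 0: ref 4 -> FAULT, frames=[4,-,-]
Step 1: ref 2 -> FAULT, frames=[4,2,-]
Step 2: ref 3 -> FAULT, frames=[4,2,3]
Step 3: ref 5 -> FAULT, evict 4, frames=[5,2,3]
Step 4: ref 3 -> HIT, frames=[5,2,3]
Step 5: ref 3 -> HIT, frames=[5,2,3]
Step 6: ref 3 -> HIT, frames=[5,2,3]
Step 7: ref 3 -> HIT, frames=[5,2,3]
Step 8: ref 2 -> HIT, frames=[5,2,3]
Step 9: ref 2 -> HIT, frames=[5,2,3]
Step 10: ref 1 -> FAULT, evict 2, frames=[5,1,3]
At step 10: evicted page 2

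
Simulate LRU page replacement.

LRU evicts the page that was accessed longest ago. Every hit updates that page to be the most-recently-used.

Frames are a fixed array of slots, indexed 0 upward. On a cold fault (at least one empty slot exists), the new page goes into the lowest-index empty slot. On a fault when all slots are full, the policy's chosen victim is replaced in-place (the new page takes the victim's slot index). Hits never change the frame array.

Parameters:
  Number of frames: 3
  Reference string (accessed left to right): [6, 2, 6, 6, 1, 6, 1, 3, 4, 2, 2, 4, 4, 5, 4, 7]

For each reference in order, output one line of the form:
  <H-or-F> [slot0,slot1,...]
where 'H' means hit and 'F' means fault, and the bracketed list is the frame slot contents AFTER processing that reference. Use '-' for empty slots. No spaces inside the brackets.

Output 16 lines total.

F [6,-,-]
F [6,2,-]
H [6,2,-]
H [6,2,-]
F [6,2,1]
H [6,2,1]
H [6,2,1]
F [6,3,1]
F [4,3,1]
F [4,3,2]
H [4,3,2]
H [4,3,2]
H [4,3,2]
F [4,5,2]
H [4,5,2]
F [4,5,7]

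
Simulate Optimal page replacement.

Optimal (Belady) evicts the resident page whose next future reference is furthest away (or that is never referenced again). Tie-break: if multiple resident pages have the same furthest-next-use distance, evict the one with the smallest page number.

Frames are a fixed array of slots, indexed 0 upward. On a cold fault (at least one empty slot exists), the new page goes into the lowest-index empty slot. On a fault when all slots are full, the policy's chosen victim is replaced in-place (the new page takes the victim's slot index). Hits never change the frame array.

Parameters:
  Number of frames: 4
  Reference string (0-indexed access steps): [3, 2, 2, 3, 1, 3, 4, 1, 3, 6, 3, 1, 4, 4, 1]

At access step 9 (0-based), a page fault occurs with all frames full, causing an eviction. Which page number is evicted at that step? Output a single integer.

Step 0: ref 3 -> FAULT, frames=[3,-,-,-]
Step 1: ref 2 -> FAULT, frames=[3,2,-,-]
Step 2: ref 2 -> HIT, frames=[3,2,-,-]
Step 3: ref 3 -> HIT, frames=[3,2,-,-]
Step 4: ref 1 -> FAULT, frames=[3,2,1,-]
Step 5: ref 3 -> HIT, frames=[3,2,1,-]
Step 6: ref 4 -> FAULT, frames=[3,2,1,4]
Step 7: ref 1 -> HIT, frames=[3,2,1,4]
Step 8: ref 3 -> HIT, frames=[3,2,1,4]
Step 9: ref 6 -> FAULT, evict 2, frames=[3,6,1,4]
At step 9: evicted page 2

Answer: 2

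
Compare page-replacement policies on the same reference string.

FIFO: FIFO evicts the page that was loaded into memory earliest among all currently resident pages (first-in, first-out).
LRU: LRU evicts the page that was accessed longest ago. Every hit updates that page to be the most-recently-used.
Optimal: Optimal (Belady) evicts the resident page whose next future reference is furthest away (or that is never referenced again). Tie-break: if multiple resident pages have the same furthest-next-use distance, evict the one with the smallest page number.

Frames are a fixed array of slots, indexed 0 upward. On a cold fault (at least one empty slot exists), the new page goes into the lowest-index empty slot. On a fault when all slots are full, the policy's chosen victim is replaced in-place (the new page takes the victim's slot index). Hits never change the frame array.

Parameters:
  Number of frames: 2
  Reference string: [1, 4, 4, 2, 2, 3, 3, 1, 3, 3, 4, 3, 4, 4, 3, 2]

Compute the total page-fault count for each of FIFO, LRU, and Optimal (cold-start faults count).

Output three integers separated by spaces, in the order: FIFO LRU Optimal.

--- FIFO ---
  step 0: ref 1 -> FAULT, frames=[1,-] (faults so far: 1)
  step 1: ref 4 -> FAULT, frames=[1,4] (faults so far: 2)
  step 2: ref 4 -> HIT, frames=[1,4] (faults so far: 2)
  step 3: ref 2 -> FAULT, evict 1, frames=[2,4] (faults so far: 3)
  step 4: ref 2 -> HIT, frames=[2,4] (faults so far: 3)
  step 5: ref 3 -> FAULT, evict 4, frames=[2,3] (faults so far: 4)
  step 6: ref 3 -> HIT, frames=[2,3] (faults so far: 4)
  step 7: ref 1 -> FAULT, evict 2, frames=[1,3] (faults so far: 5)
  step 8: ref 3 -> HIT, frames=[1,3] (faults so far: 5)
  step 9: ref 3 -> HIT, frames=[1,3] (faults so far: 5)
  step 10: ref 4 -> FAULT, evict 3, frames=[1,4] (faults so far: 6)
  step 11: ref 3 -> FAULT, evict 1, frames=[3,4] (faults so far: 7)
  step 12: ref 4 -> HIT, frames=[3,4] (faults so far: 7)
  step 13: ref 4 -> HIT, frames=[3,4] (faults so far: 7)
  step 14: ref 3 -> HIT, frames=[3,4] (faults so far: 7)
  step 15: ref 2 -> FAULT, evict 4, frames=[3,2] (faults so far: 8)
  FIFO total faults: 8
--- LRU ---
  step 0: ref 1 -> FAULT, frames=[1,-] (faults so far: 1)
  step 1: ref 4 -> FAULT, frames=[1,4] (faults so far: 2)
  step 2: ref 4 -> HIT, frames=[1,4] (faults so far: 2)
  step 3: ref 2 -> FAULT, evict 1, frames=[2,4] (faults so far: 3)
  step 4: ref 2 -> HIT, frames=[2,4] (faults so far: 3)
  step 5: ref 3 -> FAULT, evict 4, frames=[2,3] (faults so far: 4)
  step 6: ref 3 -> HIT, frames=[2,3] (faults so far: 4)
  step 7: ref 1 -> FAULT, evict 2, frames=[1,3] (faults so far: 5)
  step 8: ref 3 -> HIT, frames=[1,3] (faults so far: 5)
  step 9: ref 3 -> HIT, frames=[1,3] (faults so far: 5)
  step 10: ref 4 -> FAULT, evict 1, frames=[4,3] (faults so far: 6)
  step 11: ref 3 -> HIT, frames=[4,3] (faults so far: 6)
  step 12: ref 4 -> HIT, frames=[4,3] (faults so far: 6)
  step 13: ref 4 -> HIT, frames=[4,3] (faults so far: 6)
  step 14: ref 3 -> HIT, frames=[4,3] (faults so far: 6)
  step 15: ref 2 -> FAULT, evict 4, frames=[2,3] (faults so far: 7)
  LRU total faults: 7
--- Optimal ---
  step 0: ref 1 -> FAULT, frames=[1,-] (faults so far: 1)
  step 1: ref 4 -> FAULT, frames=[1,4] (faults so far: 2)
  step 2: ref 4 -> HIT, frames=[1,4] (faults so far: 2)
  step 3: ref 2 -> FAULT, evict 4, frames=[1,2] (faults so far: 3)
  step 4: ref 2 -> HIT, frames=[1,2] (faults so far: 3)
  step 5: ref 3 -> FAULT, evict 2, frames=[1,3] (faults so far: 4)
  step 6: ref 3 -> HIT, frames=[1,3] (faults so far: 4)
  step 7: ref 1 -> HIT, frames=[1,3] (faults so far: 4)
  step 8: ref 3 -> HIT, frames=[1,3] (faults so far: 4)
  step 9: ref 3 -> HIT, frames=[1,3] (faults so far: 4)
  step 10: ref 4 -> FAULT, evict 1, frames=[4,3] (faults so far: 5)
  step 11: ref 3 -> HIT, frames=[4,3] (faults so far: 5)
  step 12: ref 4 -> HIT, frames=[4,3] (faults so far: 5)
  step 13: ref 4 -> HIT, frames=[4,3] (faults so far: 5)
  step 14: ref 3 -> HIT, frames=[4,3] (faults so far: 5)
  step 15: ref 2 -> FAULT, evict 3, frames=[4,2] (faults so far: 6)
  Optimal total faults: 6

Answer: 8 7 6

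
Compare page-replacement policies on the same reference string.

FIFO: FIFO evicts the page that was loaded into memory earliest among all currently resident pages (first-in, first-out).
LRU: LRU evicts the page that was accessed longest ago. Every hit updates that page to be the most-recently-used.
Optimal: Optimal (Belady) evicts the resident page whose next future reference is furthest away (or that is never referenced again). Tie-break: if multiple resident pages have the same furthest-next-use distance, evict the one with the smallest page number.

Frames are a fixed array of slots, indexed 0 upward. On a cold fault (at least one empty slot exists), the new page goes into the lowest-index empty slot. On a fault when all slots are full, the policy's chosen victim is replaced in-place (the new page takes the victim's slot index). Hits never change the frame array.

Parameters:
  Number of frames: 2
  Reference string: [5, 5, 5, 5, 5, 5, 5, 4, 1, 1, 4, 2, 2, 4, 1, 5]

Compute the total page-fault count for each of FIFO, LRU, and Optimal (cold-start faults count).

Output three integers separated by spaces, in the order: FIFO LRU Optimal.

Answer: 7 6 6

Derivation:
--- FIFO ---
  step 0: ref 5 -> FAULT, frames=[5,-] (faults so far: 1)
  step 1: ref 5 -> HIT, frames=[5,-] (faults so far: 1)
  step 2: ref 5 -> HIT, frames=[5,-] (faults so far: 1)
  step 3: ref 5 -> HIT, frames=[5,-] (faults so far: 1)
  step 4: ref 5 -> HIT, frames=[5,-] (faults so far: 1)
  step 5: ref 5 -> HIT, frames=[5,-] (faults so far: 1)
  step 6: ref 5 -> HIT, frames=[5,-] (faults so far: 1)
  step 7: ref 4 -> FAULT, frames=[5,4] (faults so far: 2)
  step 8: ref 1 -> FAULT, evict 5, frames=[1,4] (faults so far: 3)
  step 9: ref 1 -> HIT, frames=[1,4] (faults so far: 3)
  step 10: ref 4 -> HIT, frames=[1,4] (faults so far: 3)
  step 11: ref 2 -> FAULT, evict 4, frames=[1,2] (faults so far: 4)
  step 12: ref 2 -> HIT, frames=[1,2] (faults so far: 4)
  step 13: ref 4 -> FAULT, evict 1, frames=[4,2] (faults so far: 5)
  step 14: ref 1 -> FAULT, evict 2, frames=[4,1] (faults so far: 6)
  step 15: ref 5 -> FAULT, evict 4, frames=[5,1] (faults so far: 7)
  FIFO total faults: 7
--- LRU ---
  step 0: ref 5 -> FAULT, frames=[5,-] (faults so far: 1)
  step 1: ref 5 -> HIT, frames=[5,-] (faults so far: 1)
  step 2: ref 5 -> HIT, frames=[5,-] (faults so far: 1)
  step 3: ref 5 -> HIT, frames=[5,-] (faults so far: 1)
  step 4: ref 5 -> HIT, frames=[5,-] (faults so far: 1)
  step 5: ref 5 -> HIT, frames=[5,-] (faults so far: 1)
  step 6: ref 5 -> HIT, frames=[5,-] (faults so far: 1)
  step 7: ref 4 -> FAULT, frames=[5,4] (faults so far: 2)
  step 8: ref 1 -> FAULT, evict 5, frames=[1,4] (faults so far: 3)
  step 9: ref 1 -> HIT, frames=[1,4] (faults so far: 3)
  step 10: ref 4 -> HIT, frames=[1,4] (faults so far: 3)
  step 11: ref 2 -> FAULT, evict 1, frames=[2,4] (faults so far: 4)
  step 12: ref 2 -> HIT, frames=[2,4] (faults so far: 4)
  step 13: ref 4 -> HIT, frames=[2,4] (faults so far: 4)
  step 14: ref 1 -> FAULT, evict 2, frames=[1,4] (faults so far: 5)
  step 15: ref 5 -> FAULT, evict 4, frames=[1,5] (faults so far: 6)
  LRU total faults: 6
--- Optimal ---
  step 0: ref 5 -> FAULT, frames=[5,-] (faults so far: 1)
  step 1: ref 5 -> HIT, frames=[5,-] (faults so far: 1)
  step 2: ref 5 -> HIT, frames=[5,-] (faults so far: 1)
  step 3: ref 5 -> HIT, frames=[5,-] (faults so far: 1)
  step 4: ref 5 -> HIT, frames=[5,-] (faults so far: 1)
  step 5: ref 5 -> HIT, frames=[5,-] (faults so far: 1)
  step 6: ref 5 -> HIT, frames=[5,-] (faults so far: 1)
  step 7: ref 4 -> FAULT, frames=[5,4] (faults so far: 2)
  step 8: ref 1 -> FAULT, evict 5, frames=[1,4] (faults so far: 3)
  step 9: ref 1 -> HIT, frames=[1,4] (faults so far: 3)
  step 10: ref 4 -> HIT, frames=[1,4] (faults so far: 3)
  step 11: ref 2 -> FAULT, evict 1, frames=[2,4] (faults so far: 4)
  step 12: ref 2 -> HIT, frames=[2,4] (faults so far: 4)
  step 13: ref 4 -> HIT, frames=[2,4] (faults so far: 4)
  step 14: ref 1 -> FAULT, evict 2, frames=[1,4] (faults so far: 5)
  step 15: ref 5 -> FAULT, evict 1, frames=[5,4] (faults so far: 6)
  Optimal total faults: 6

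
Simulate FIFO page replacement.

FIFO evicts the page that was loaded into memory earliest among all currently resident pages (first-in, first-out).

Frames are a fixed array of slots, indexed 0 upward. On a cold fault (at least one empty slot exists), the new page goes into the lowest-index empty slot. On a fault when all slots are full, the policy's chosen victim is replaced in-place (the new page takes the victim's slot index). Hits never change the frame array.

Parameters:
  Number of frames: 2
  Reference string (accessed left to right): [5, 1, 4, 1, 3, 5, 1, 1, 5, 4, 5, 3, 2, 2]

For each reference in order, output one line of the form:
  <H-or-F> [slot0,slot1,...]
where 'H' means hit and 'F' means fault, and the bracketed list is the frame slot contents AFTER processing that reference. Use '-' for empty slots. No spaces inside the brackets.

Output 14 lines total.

F [5,-]
F [5,1]
F [4,1]
H [4,1]
F [4,3]
F [5,3]
F [5,1]
H [5,1]
H [5,1]
F [4,1]
F [4,5]
F [3,5]
F [3,2]
H [3,2]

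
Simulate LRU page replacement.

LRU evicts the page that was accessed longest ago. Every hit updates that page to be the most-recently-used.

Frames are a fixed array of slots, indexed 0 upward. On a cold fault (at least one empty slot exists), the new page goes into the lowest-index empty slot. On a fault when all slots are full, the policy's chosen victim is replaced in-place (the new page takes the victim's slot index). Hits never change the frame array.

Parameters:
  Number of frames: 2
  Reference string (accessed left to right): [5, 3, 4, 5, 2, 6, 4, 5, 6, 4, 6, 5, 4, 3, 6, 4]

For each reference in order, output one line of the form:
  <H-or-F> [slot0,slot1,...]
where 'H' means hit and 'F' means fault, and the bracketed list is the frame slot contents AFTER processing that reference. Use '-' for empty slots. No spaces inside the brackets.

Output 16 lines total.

F [5,-]
F [5,3]
F [4,3]
F [4,5]
F [2,5]
F [2,6]
F [4,6]
F [4,5]
F [6,5]
F [6,4]
H [6,4]
F [6,5]
F [4,5]
F [4,3]
F [6,3]
F [6,4]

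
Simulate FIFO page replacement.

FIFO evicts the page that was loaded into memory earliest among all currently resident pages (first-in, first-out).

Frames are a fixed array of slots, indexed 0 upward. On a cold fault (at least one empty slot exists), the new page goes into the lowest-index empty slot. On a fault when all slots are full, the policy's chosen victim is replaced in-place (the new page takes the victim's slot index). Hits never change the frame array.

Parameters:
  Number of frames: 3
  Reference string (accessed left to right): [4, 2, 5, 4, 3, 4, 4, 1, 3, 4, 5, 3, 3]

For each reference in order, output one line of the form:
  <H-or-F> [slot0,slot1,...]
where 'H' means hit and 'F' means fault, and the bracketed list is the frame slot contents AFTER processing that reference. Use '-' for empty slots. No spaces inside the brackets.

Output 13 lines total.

F [4,-,-]
F [4,2,-]
F [4,2,5]
H [4,2,5]
F [3,2,5]
F [3,4,5]
H [3,4,5]
F [3,4,1]
H [3,4,1]
H [3,4,1]
F [5,4,1]
F [5,3,1]
H [5,3,1]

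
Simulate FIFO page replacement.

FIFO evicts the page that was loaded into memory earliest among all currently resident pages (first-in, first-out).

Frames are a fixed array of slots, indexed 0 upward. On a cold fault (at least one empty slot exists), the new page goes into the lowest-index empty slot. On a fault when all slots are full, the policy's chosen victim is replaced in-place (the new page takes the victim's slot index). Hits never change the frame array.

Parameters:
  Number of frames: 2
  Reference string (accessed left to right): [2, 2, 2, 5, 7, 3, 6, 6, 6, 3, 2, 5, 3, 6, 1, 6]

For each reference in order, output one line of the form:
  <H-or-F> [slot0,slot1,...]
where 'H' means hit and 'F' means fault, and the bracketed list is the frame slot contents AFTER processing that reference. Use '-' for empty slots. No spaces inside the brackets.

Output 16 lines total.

F [2,-]
H [2,-]
H [2,-]
F [2,5]
F [7,5]
F [7,3]
F [6,3]
H [6,3]
H [6,3]
H [6,3]
F [6,2]
F [5,2]
F [5,3]
F [6,3]
F [6,1]
H [6,1]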